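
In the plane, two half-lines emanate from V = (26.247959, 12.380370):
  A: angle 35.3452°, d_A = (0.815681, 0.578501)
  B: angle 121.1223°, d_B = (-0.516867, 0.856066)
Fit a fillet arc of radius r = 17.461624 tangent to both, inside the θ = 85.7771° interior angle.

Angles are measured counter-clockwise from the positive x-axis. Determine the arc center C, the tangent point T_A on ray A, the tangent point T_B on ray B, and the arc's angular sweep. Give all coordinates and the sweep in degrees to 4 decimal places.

bisector direction at 78.2338° = (0.203919,0.978988)
center distance |VC| = r/sin(θ/2) = 17.461624/sin(42.8886°) = 25.657184
C = V + |VC|·bis = (31.4800,37.4984)
T_A = V + ((C−V)·d_A)·d_A = V + 18.7985·d_A = (41.5815,23.2553)
T_B = V + ((C−V)·d_B)·d_B = V + 18.7985·d_B = (16.5317,28.4731)
sweep = 180° − θ = 94.2229°

center=(31.4800,37.4984) T_A=(41.5815,23.2553) T_B=(16.5317,28.4731) sweep=94.2229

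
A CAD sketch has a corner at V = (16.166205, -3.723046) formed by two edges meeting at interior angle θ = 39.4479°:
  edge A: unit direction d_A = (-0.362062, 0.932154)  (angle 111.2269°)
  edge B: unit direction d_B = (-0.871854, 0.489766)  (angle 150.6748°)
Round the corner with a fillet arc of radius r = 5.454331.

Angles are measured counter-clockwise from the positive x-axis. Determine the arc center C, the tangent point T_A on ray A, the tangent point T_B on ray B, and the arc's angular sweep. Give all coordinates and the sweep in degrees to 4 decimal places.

bisector direction at 130.9509° = (-0.655411,0.755272)
center distance |VC| = r/sin(θ/2) = 5.454331/sin(19.7239°) = 16.161519
C = V + |VC|·bis = (5.5738,8.4833)
T_A = V + ((C−V)·d_A)·d_A = V + 15.2133·d_A = (10.6580,10.4581)
T_B = V + ((C−V)·d_B)·d_B = V + 15.2133·d_B = (2.9024,3.7279)
sweep = 180° − θ = 140.5521°

center=(5.5738,8.4833) T_A=(10.6580,10.4581) T_B=(2.9024,3.7279) sweep=140.5521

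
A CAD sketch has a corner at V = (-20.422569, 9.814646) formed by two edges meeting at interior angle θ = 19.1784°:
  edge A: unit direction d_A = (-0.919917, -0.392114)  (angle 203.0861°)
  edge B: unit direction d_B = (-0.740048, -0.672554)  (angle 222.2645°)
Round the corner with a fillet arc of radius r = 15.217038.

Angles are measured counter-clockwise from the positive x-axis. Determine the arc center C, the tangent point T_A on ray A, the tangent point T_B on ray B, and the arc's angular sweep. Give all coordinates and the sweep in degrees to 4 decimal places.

bisector direction at 212.6753° = (-0.841744,-0.539877)
center distance |VC| = r/sin(θ/2) = 15.217038/sin(9.5892°) = 91.348146
C = V + |VC|·bis = (-97.3143,-39.5022)
T_A = V + ((C−V)·d_A)·d_A = V + 90.0718·d_A = (-103.2811,-25.5038)
T_B = V + ((C−V)·d_B)·d_B = V + 90.0718·d_B = (-87.0800,-50.7635)
sweep = 180° − θ = 160.8216°

center=(-97.3143,-39.5022) T_A=(-103.2811,-25.5038) T_B=(-87.0800,-50.7635) sweep=160.8216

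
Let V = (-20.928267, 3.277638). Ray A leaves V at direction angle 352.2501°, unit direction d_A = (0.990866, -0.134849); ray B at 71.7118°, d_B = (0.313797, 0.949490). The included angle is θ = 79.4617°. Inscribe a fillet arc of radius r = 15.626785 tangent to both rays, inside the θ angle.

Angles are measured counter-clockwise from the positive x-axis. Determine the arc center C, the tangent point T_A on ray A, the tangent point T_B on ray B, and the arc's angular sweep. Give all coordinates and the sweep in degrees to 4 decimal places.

bisector direction at 31.9810° = (0.848224,0.529637)
center distance |VC| = r/sin(θ/2) = 15.626785/sin(39.7308°) = 24.448099
C = V + |VC|·bis = (-0.1908,16.2263)
T_A = V + ((C−V)·d_A)·d_A = V + 18.8019·d_A = (-2.2981,0.7422)
T_B = V + ((C−V)·d_B)·d_B = V + 18.8019·d_B = (-15.0283,21.1299)
sweep = 180° − θ = 100.5383°

center=(-0.1908,16.2263) T_A=(-2.2981,0.7422) T_B=(-15.0283,21.1299) sweep=100.5383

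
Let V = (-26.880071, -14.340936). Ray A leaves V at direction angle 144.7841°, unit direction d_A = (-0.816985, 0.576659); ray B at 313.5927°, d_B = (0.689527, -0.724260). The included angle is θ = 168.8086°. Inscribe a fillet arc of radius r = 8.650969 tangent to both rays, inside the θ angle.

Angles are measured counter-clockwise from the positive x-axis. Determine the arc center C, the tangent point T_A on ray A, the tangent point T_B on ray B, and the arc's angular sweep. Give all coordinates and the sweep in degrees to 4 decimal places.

bisector direction at 229.1884° = (-0.653574,-0.756863)
center distance |VC| = r/sin(θ/2) = 8.650969/sin(84.4043°) = 8.692391
C = V + |VC|·bis = (-32.5612,-20.9199)
T_A = V + ((C−V)·d_A)·d_A = V + 0.8476·d_A = (-27.5725,-13.8522)
T_B = V + ((C−V)·d_B)·d_B = V + 0.8476·d_B = (-26.2956,-14.9548)
sweep = 180° − θ = 11.1914°

center=(-32.5612,-20.9199) T_A=(-27.5725,-13.8522) T_B=(-26.2956,-14.9548) sweep=11.1914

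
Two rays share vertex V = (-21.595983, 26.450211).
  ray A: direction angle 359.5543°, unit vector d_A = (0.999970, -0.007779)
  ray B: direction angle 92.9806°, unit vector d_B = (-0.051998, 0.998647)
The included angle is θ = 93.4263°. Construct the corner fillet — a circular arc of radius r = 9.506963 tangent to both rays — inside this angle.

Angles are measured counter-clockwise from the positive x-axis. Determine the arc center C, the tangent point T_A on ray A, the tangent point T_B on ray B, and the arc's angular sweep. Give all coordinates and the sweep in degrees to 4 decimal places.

bisector direction at 46.2674° = (0.691293,0.722575)
center distance |VC| = r/sin(θ/2) = 9.506963/sin(46.7131°) = 13.060268
C = V + |VC|·bis = (-12.5675,35.8872)
T_A = V + ((C−V)·d_A)·d_A = V + 8.9548·d_A = (-12.6415,26.3806)
T_B = V + ((C−V)·d_B)·d_B = V + 8.9548·d_B = (-22.0616,35.3929)
sweep = 180° − θ = 86.5737°

center=(-12.5675,35.8872) T_A=(-12.6415,26.3806) T_B=(-22.0616,35.3929) sweep=86.5737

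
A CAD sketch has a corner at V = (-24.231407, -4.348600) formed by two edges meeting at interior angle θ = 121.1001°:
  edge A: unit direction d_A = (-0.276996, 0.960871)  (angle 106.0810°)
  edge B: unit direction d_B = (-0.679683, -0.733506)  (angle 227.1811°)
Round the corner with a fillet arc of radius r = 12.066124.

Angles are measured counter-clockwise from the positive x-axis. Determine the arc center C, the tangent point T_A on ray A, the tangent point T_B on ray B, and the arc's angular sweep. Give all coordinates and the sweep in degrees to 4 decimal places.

center=(-37.7125,-1.1447) T_A=(-26.1185,2.1976) T_B=(-28.8619,-9.3458) sweep=58.8999

bisector direction at 166.6310° = (-0.972901,0.231221)
center distance |VC| = r/sin(θ/2) = 12.066124/sin(60.5500°) = 13.856597
C = V + |VC|·bis = (-37.7125,-1.1447)
T_A = V + ((C−V)·d_A)·d_A = V + 6.8128·d_A = (-26.1185,2.1976)
T_B = V + ((C−V)·d_B)·d_B = V + 6.8128·d_B = (-28.8619,-9.3458)
sweep = 180° − θ = 58.8999°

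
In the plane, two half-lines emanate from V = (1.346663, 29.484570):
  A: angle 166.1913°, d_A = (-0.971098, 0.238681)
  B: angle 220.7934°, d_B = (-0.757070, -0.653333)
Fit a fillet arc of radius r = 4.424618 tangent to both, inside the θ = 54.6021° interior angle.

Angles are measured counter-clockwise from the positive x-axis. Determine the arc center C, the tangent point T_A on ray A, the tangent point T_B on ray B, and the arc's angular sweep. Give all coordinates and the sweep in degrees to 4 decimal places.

bisector direction at 193.4924° = (-0.972401,-0.233316)
center distance |VC| = r/sin(θ/2) = 4.424618/sin(27.3011°) = 9.646714
C = V + |VC|·bis = (-8.0338,27.2338)
T_A = V + ((C−V)·d_A)·d_A = V + 8.5722·d_A = (-6.9777,31.5306)
T_B = V + ((C−V)·d_B)·d_B = V + 8.5722·d_B = (-5.1431,23.8841)
sweep = 180° − θ = 125.3979°

center=(-8.0338,27.2338) T_A=(-6.9777,31.5306) T_B=(-5.1431,23.8841) sweep=125.3979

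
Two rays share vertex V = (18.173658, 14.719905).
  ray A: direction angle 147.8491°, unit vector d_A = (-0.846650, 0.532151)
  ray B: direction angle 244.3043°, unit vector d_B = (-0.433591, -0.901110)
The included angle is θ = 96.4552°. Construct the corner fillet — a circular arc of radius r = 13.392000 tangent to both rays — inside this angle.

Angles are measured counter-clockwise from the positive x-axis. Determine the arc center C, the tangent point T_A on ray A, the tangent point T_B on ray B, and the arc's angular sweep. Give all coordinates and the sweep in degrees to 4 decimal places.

center=(0.9193,9.7473) T_A=(8.0458,21.0856) T_B=(12.9869,3.9406) sweep=83.5448

bisector direction at 196.0767° = (-0.960892,-0.276924)
center distance |VC| = r/sin(θ/2) = 13.392000/sin(48.2276°) = 17.956629
C = V + |VC|·bis = (0.9193,9.7473)
T_A = V + ((C−V)·d_A)·d_A = V + 11.9622·d_A = (8.0458,21.0856)
T_B = V + ((C−V)·d_B)·d_B = V + 11.9622·d_B = (12.9869,3.9406)
sweep = 180° − θ = 83.5448°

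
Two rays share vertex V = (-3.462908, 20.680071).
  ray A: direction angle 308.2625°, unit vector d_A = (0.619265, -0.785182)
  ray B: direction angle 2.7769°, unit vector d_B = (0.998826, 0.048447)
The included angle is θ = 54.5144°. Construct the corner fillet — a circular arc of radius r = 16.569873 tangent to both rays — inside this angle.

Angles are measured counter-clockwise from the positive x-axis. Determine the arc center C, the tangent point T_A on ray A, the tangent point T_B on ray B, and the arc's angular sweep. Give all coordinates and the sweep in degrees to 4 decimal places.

bisector direction at 335.5197° = (0.910104,-0.414380)
center distance |VC| = r/sin(θ/2) = 16.569873/sin(27.2572°) = 36.179897
C = V + |VC|·bis = (29.4646,5.6878)
T_A = V + ((C−V)·d_A)·d_A = V + 32.1625·d_A = (16.4542,-4.5733)
T_B = V + ((C−V)·d_B)·d_B = V + 32.1625·d_B = (28.6618,22.2382)
sweep = 180° − θ = 125.4856°

center=(29.4646,5.6878) T_A=(16.4542,-4.5733) T_B=(28.6618,22.2382) sweep=125.4856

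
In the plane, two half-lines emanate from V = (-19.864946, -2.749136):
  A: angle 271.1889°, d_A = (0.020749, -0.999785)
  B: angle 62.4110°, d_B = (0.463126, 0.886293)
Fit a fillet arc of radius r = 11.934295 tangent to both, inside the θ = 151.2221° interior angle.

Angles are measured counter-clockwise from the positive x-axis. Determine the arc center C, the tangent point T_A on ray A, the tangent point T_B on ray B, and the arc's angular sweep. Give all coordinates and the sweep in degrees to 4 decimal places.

bisector direction at 346.8000° = (0.973579,-0.228352)
center distance |VC| = r/sin(θ/2) = 11.934295/sin(75.6111°) = 12.320784
C = V + |VC|·bis = (-7.8697,-5.5626)
T_A = V + ((C−V)·d_A)·d_A = V + 3.0618·d_A = (-19.8014,-5.8102)
T_B = V + ((C−V)·d_B)·d_B = V + 3.0618·d_B = (-18.4470,-0.0355)
sweep = 180° − θ = 28.7779°

center=(-7.8697,-5.5626) T_A=(-19.8014,-5.8102) T_B=(-18.4470,-0.0355) sweep=28.7779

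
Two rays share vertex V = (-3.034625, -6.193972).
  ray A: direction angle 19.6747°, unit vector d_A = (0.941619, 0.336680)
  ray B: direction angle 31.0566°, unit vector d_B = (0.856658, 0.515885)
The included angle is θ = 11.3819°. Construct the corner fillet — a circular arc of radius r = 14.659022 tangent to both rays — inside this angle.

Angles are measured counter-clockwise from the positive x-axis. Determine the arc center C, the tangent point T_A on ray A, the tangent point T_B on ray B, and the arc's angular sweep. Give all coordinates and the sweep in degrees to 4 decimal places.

bisector direction at 25.3656° = (0.903592,0.428393)
center distance |VC| = r/sin(θ/2) = 14.659022/sin(5.6909°) = 147.828167
C = V + |VC|·bis = (130.5418,57.1347)
T_A = V + ((C−V)·d_A)·d_A = V + 147.0996·d_A = (135.4772,43.3314)
T_B = V + ((C−V)·d_B)·d_B = V + 147.0996·d_B = (122.9794,69.6924)
sweep = 180° − θ = 168.6181°

center=(130.5418,57.1347) T_A=(135.4772,43.3314) T_B=(122.9794,69.6924) sweep=168.6181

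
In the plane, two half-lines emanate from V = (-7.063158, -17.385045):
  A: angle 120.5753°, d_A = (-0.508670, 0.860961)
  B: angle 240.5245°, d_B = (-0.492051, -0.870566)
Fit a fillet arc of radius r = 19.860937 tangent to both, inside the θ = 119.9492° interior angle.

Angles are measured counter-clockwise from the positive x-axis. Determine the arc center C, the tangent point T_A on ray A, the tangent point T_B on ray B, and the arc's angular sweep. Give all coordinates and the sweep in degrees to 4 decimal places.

bisector direction at 180.5499° = (-0.999954,-0.009597)
center distance |VC| = r/sin(θ/2) = 19.860937/sin(59.9746°) = 22.939308
C = V + |VC|·bis = (-30.0014,-17.6052)
T_A = V + ((C−V)·d_A)·d_A = V + 11.4785·d_A = (-12.9019,-7.5025)
T_B = V + ((C−V)·d_B)·d_B = V + 11.4785·d_B = (-12.7111,-27.3778)
sweep = 180° − θ = 60.0508°

center=(-30.0014,-17.6052) T_A=(-12.9019,-7.5025) T_B=(-12.7111,-27.3778) sweep=60.0508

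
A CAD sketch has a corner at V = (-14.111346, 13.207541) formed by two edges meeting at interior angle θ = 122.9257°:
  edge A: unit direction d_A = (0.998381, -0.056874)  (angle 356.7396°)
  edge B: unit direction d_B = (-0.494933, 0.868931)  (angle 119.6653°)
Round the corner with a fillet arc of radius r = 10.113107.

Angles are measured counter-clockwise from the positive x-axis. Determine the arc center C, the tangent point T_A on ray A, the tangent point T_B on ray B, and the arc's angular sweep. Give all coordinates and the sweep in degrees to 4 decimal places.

bisector direction at 58.2024° = (0.526919,0.849915)
center distance |VC| = r/sin(θ/2) = 10.113107/sin(61.4629°) = 11.511691
C = V + |VC|·bis = (-8.0456,22.9915)
T_A = V + ((C−V)·d_A)·d_A = V + 5.4995·d_A = (-8.6208,12.8948)
T_B = V + ((C−V)·d_B)·d_B = V + 5.4995·d_B = (-16.8332,17.9862)
sweep = 180° − θ = 57.0743°

center=(-8.0456,22.9915) T_A=(-8.6208,12.8948) T_B=(-16.8332,17.9862) sweep=57.0743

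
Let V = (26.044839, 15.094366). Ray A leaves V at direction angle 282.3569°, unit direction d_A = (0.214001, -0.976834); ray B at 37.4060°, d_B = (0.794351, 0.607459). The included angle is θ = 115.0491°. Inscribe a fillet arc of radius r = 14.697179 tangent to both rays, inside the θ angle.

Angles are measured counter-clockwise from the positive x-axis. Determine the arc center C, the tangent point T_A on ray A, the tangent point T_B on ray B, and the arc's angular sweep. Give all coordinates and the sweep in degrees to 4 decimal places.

center=(42.4034,9.1020) T_A=(28.0467,5.9568) T_B=(33.4754,20.7767) sweep=64.9509

bisector direction at 339.8815° = (0.938983,-0.343964)
center distance |VC| = r/sin(θ/2) = 14.697179/sin(57.5245°) = 17.421530
C = V + |VC|·bis = (42.4034,9.1020)
T_A = V + ((C−V)·d_A)·d_A = V + 9.3543·d_A = (28.0467,5.9568)
T_B = V + ((C−V)·d_B)·d_B = V + 9.3543·d_B = (33.4754,20.7767)
sweep = 180° − θ = 64.9509°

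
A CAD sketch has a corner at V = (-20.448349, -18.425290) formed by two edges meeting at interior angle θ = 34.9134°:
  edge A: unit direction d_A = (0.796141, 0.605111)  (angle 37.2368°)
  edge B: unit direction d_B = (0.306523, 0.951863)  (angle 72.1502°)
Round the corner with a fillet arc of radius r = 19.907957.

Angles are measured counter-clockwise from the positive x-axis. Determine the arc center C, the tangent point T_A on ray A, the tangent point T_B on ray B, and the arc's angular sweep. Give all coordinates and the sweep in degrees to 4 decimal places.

center=(17.9063,35.7318) T_A=(29.9528,19.8823) T_B=(-1.0434,41.8341) sweep=145.0866

bisector direction at 54.6935° = (0.577950,0.816072)
center distance |VC| = r/sin(θ/2) = 19.907957/sin(17.4567°) = 66.363183
C = V + |VC|·bis = (17.9063,35.7318)
T_A = V + ((C−V)·d_A)·d_A = V + 63.3068·d_A = (29.9528,19.8823)
T_B = V + ((C−V)·d_B)·d_B = V + 63.3068·d_B = (-1.0434,41.8341)
sweep = 180° − θ = 145.0866°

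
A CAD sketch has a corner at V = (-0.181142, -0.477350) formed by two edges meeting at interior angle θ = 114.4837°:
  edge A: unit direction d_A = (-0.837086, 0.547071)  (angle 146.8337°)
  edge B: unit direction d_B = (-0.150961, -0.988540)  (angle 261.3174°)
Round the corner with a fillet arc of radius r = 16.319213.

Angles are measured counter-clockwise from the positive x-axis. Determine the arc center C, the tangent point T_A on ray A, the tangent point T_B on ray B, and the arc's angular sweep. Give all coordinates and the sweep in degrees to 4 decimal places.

bisector direction at 204.0755° = (-0.913008,-0.407941)
center distance |VC| = r/sin(θ/2) = 16.319213/sin(57.2418°) = 19.405409
C = V + |VC|·bis = (-17.8984,-8.3936)
T_A = V + ((C−V)·d_A)·d_A = V + 10.5002·d_A = (-8.9707,5.2670)
T_B = V + ((C−V)·d_B)·d_B = V + 10.5002·d_B = (-1.7663,-10.8572)
sweep = 180° − θ = 65.5163°

center=(-17.8984,-8.3936) T_A=(-8.9707,5.2670) T_B=(-1.7663,-10.8572) sweep=65.5163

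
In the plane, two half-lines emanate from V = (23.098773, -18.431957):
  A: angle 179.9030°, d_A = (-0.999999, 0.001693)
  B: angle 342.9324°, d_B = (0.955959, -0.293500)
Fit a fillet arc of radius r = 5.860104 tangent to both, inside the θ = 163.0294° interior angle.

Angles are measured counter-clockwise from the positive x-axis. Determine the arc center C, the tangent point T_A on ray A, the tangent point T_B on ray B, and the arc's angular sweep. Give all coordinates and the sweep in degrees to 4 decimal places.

bisector direction at 261.4177° = (-0.149230,-0.988803)
center distance |VC| = r/sin(θ/2) = 5.860104/sin(81.5147°) = 5.924960
C = V + |VC|·bis = (22.2146,-24.2906)
T_A = V + ((C−V)·d_A)·d_A = V + 0.8743·d_A = (22.2245,-18.4305)
T_B = V + ((C−V)·d_B)·d_B = V + 0.8743·d_B = (23.9345,-18.6886)
sweep = 180° − θ = 16.9706°

center=(22.2146,-24.2906) T_A=(22.2245,-18.4305) T_B=(23.9345,-18.6886) sweep=16.9706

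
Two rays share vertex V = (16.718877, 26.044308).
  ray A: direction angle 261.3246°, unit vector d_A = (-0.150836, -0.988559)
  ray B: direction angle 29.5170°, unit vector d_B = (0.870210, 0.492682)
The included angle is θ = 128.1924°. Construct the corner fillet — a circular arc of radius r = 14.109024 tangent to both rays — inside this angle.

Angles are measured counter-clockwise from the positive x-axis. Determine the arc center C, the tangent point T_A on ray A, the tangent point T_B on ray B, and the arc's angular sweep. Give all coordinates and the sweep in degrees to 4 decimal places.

center=(29.6329,17.1424) T_A=(15.6853,19.2706) T_B=(22.6817,29.4202) sweep=51.8076

bisector direction at 325.4208° = (0.823342,-0.567545)
center distance |VC| = r/sin(θ/2) = 14.109024/sin(64.0962°) = 15.684905
C = V + |VC|·bis = (29.6329,17.1424)
T_A = V + ((C−V)·d_A)·d_A = V + 6.8521·d_A = (15.6853,19.2706)
T_B = V + ((C−V)·d_B)·d_B = V + 6.8521·d_B = (22.6817,29.4202)
sweep = 180° − θ = 51.8076°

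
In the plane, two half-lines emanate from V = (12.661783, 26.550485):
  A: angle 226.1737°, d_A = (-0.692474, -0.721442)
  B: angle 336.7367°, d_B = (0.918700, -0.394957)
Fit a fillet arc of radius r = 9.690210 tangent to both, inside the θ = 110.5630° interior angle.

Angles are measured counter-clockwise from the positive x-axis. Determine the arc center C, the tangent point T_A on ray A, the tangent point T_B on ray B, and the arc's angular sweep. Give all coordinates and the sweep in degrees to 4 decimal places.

bisector direction at 281.4552° = (0.198602,-0.980080)
center distance |VC| = r/sin(θ/2) = 9.690210/sin(55.2815°) = 11.789148
C = V + |VC|·bis = (15.0031,14.9962)
T_A = V + ((C−V)·d_A)·d_A = V + 6.7144·d_A = (8.0122,21.7064)
T_B = V + ((C−V)·d_B)·d_B = V + 6.7144·d_B = (18.8303,23.8986)
sweep = 180° − θ = 69.4370°

center=(15.0031,14.9962) T_A=(8.0122,21.7064) T_B=(18.8303,23.8986) sweep=69.4370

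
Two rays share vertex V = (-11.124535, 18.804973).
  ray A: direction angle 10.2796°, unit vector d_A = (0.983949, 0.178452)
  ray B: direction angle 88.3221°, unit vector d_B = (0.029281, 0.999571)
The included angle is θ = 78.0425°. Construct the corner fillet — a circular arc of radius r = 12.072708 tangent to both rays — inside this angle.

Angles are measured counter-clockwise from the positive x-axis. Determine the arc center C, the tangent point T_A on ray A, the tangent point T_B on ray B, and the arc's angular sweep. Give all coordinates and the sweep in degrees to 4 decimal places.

bisector direction at 49.3009° = (0.652087,0.758144)
center distance |VC| = r/sin(θ/2) = 12.072708/sin(39.0213°) = 19.174942
C = V + |VC|·bis = (1.3792,33.3423)
T_A = V + ((C−V)·d_A)·d_A = V + 14.8973·d_A = (3.5336,21.4634)
T_B = V + ((C−V)·d_B)·d_B = V + 14.8973·d_B = (-10.6883,33.6958)
sweep = 180° − θ = 101.9575°

center=(1.3792,33.3423) T_A=(3.5336,21.4634) T_B=(-10.6883,33.6958) sweep=101.9575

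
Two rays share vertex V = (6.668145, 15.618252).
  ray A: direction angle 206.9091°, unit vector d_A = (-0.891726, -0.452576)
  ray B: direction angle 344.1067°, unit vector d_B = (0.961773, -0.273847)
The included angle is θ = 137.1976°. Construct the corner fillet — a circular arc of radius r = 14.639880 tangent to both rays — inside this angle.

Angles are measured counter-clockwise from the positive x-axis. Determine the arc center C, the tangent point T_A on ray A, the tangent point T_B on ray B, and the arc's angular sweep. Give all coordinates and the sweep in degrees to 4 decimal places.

bisector direction at 275.5079° = (0.095983,-0.995383)
center distance |VC| = r/sin(θ/2) = 14.639880/sin(68.5988°) = 15.724084
C = V + |VC|·bis = (8.1774,-0.0332)
T_A = V + ((C−V)·d_A)·d_A = V + 5.7377·d_A = (1.5517,13.0215)
T_B = V + ((C−V)·d_B)·d_B = V + 5.7377·d_B = (12.1865,14.0470)
sweep = 180° − θ = 42.8024°

center=(8.1774,-0.0332) T_A=(1.5517,13.0215) T_B=(12.1865,14.0470) sweep=42.8024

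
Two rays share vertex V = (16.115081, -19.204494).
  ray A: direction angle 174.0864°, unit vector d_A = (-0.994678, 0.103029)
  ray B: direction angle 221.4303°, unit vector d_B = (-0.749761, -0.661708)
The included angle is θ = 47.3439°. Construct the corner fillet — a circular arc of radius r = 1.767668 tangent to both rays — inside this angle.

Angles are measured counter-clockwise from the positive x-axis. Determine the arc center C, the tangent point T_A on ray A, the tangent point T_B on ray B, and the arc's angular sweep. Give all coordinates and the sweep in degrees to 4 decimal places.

bisector direction at 197.7584° = (-0.952351,-0.305003)
center distance |VC| = r/sin(θ/2) = 1.767668/sin(23.6719°) = 4.402666
C = V + |VC|·bis = (11.9222,-20.5473)
T_A = V + ((C−V)·d_A)·d_A = V + 4.0322·d_A = (12.1043,-18.7891)
T_B = V + ((C−V)·d_B)·d_B = V + 4.0322·d_B = (13.0919,-21.8726)
sweep = 180° − θ = 132.6561°

center=(11.9222,-20.5473) T_A=(12.1043,-18.7891) T_B=(13.0919,-21.8726) sweep=132.6561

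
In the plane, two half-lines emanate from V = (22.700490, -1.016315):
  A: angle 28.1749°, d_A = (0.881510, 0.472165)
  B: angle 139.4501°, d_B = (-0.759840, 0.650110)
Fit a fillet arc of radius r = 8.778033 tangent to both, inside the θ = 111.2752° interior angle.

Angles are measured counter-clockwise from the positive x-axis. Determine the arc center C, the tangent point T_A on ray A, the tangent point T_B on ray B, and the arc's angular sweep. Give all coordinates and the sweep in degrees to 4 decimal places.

bisector direction at 83.8125° = (0.107782,0.994175)
center distance |VC| = r/sin(θ/2) = 8.778033/sin(55.6376°) = 10.633801
C = V + |VC|·bis = (23.8466,9.5555)
T_A = V + ((C−V)·d_A)·d_A = V + 6.0020·d_A = (27.9913,1.8176)
T_B = V + ((C−V)·d_B)·d_B = V + 6.0020·d_B = (18.1399,2.8856)
sweep = 180° − θ = 68.7248°

center=(23.8466,9.5555) T_A=(27.9913,1.8176) T_B=(18.1399,2.8856) sweep=68.7248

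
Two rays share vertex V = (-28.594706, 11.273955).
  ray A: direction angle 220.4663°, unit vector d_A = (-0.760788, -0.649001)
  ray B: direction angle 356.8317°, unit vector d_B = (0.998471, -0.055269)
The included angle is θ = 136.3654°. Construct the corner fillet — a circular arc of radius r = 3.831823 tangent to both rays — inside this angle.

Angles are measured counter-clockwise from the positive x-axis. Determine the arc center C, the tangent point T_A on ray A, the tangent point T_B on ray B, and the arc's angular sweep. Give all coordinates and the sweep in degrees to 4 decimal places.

bisector direction at 288.6490° = (0.319770,-0.947495)
center distance |VC| = r/sin(θ/2) = 3.831823/sin(68.1827°) = 4.127458
C = V + |VC|·bis = (-27.2749,7.3632)
T_A = V + ((C−V)·d_A)·d_A = V + 1.5340·d_A = (-29.7617,10.2784)
T_B = V + ((C−V)·d_B)·d_B = V + 1.5340·d_B = (-27.0631,11.1892)
sweep = 180° − θ = 43.6346°

center=(-27.2749,7.3632) T_A=(-29.7617,10.2784) T_B=(-27.0631,11.1892) sweep=43.6346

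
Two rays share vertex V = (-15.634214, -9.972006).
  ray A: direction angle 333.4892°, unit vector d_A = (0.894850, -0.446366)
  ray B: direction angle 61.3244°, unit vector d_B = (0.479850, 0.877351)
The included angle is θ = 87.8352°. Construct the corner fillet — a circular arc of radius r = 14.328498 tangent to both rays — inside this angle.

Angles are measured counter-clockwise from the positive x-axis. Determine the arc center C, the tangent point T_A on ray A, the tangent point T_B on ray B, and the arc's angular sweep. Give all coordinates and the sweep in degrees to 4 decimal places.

bisector direction at 17.4068° = (0.954205,0.299154)
center distance |VC| = r/sin(θ/2) = 14.328498/sin(43.9176°) = 20.657468
C = V + |VC|·bis = (4.0772,-3.7922)
T_A = V + ((C−V)·d_A)·d_A = V + 14.8804·d_A = (-2.3185,-16.6141)
T_B = V + ((C−V)·d_B)·d_B = V + 14.8804·d_B = (-8.4939,3.0833)
sweep = 180° − θ = 92.1648°

center=(4.0772,-3.7922) T_A=(-2.3185,-16.6141) T_B=(-8.4939,3.0833) sweep=92.1648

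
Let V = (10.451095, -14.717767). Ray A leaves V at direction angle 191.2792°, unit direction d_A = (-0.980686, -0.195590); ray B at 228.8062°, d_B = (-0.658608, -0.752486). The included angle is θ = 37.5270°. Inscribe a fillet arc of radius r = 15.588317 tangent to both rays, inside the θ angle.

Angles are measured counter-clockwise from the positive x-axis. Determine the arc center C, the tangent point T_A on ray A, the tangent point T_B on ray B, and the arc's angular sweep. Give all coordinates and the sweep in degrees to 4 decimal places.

center=(-31.4999,-38.9799) T_A=(-34.5488,-23.6927) T_B=(-19.7699,-49.2465) sweep=142.4730

bisector direction at 210.0427° = (-0.865653,-0.500645)
center distance |VC| = r/sin(θ/2) = 15.588317/sin(18.7635°) = 48.461706
C = V + |VC|·bis = (-31.4999,-38.9799)
T_A = V + ((C−V)·d_A)·d_A = V + 45.8862·d_A = (-34.5488,-23.6927)
T_B = V + ((C−V)·d_B)·d_B = V + 45.8862·d_B = (-19.7699,-49.2465)
sweep = 180° − θ = 142.4730°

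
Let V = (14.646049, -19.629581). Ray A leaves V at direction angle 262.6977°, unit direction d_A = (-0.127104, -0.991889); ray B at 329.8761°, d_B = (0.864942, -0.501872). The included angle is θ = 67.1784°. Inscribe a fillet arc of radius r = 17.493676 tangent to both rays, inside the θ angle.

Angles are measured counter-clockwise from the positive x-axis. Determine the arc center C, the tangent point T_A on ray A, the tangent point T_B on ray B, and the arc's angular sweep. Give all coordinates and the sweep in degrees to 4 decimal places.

center=(28.6498,-47.9803) T_A=(11.2980,-45.7568) T_B=(37.4294,-32.8493) sweep=112.8216

bisector direction at 296.2869° = (0.442866,-0.896588)
center distance |VC| = r/sin(θ/2) = 17.493676/sin(33.5892°) = 31.620723
C = V + |VC|·bis = (28.6498,-47.9803)
T_A = V + ((C−V)·d_A)·d_A = V + 26.3409·d_A = (11.2980,-45.7568)
T_B = V + ((C−V)·d_B)·d_B = V + 26.3409·d_B = (37.4294,-32.8493)
sweep = 180° − θ = 112.8216°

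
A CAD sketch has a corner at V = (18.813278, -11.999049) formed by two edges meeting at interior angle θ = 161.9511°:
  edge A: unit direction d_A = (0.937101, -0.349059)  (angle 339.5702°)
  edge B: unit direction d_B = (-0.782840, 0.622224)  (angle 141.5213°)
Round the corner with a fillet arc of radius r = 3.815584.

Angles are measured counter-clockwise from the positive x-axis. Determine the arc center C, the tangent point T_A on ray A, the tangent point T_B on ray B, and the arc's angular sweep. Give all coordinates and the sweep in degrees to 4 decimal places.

center=(20.7130,-8.6350) T_A=(19.3812,-12.2106) T_B=(18.3389,-11.6220) sweep=18.0489

bisector direction at 60.5458° = (0.491728,0.870749)
center distance |VC| = r/sin(θ/2) = 3.815584/sin(80.9755°) = 3.863407
C = V + |VC|·bis = (20.7130,-8.6350)
T_A = V + ((C−V)·d_A)·d_A = V + 0.6060·d_A = (19.3812,-12.2106)
T_B = V + ((C−V)·d_B)·d_B = V + 0.6060·d_B = (18.3389,-11.6220)
sweep = 180° − θ = 18.0489°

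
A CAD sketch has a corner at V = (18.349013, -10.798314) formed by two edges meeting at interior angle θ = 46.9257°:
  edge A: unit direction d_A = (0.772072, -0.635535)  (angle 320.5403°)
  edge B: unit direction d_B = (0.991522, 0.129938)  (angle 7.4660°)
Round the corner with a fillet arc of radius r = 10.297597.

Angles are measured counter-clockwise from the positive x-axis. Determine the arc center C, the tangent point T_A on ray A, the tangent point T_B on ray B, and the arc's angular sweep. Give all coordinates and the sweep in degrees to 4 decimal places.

bisector direction at 344.0032° = (0.961277,-0.275585)
center distance |VC| = r/sin(θ/2) = 10.297597/sin(23.4628°) = 25.863328
C = V + |VC|·bis = (43.2108,-17.9258)
T_A = V + ((C−V)·d_A)·d_A = V + 23.7249·d_A = (36.6663,-25.8763)
T_B = V + ((C−V)·d_B)·d_B = V + 23.7249·d_B = (41.8728,-7.7156)
sweep = 180° − θ = 133.0743°

center=(43.2108,-17.9258) T_A=(36.6663,-25.8763) T_B=(41.8728,-7.7156) sweep=133.0743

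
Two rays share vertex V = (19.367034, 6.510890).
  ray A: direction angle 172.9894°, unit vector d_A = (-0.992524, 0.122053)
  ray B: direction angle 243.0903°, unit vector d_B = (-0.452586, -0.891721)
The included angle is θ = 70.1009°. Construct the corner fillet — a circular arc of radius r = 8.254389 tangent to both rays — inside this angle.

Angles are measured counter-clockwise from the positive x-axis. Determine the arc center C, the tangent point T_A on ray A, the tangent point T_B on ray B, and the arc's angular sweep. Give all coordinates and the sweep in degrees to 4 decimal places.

bisector direction at 208.0399° = (-0.882621,-0.470086)
center distance |VC| = r/sin(θ/2) = 8.254389/sin(35.0504°) = 14.373019
C = V + |VC|·bis = (6.6811,-0.2457)
T_A = V + ((C−V)·d_A)·d_A = V + 11.7664·d_A = (7.6886,7.9470)
T_B = V + ((C−V)·d_B)·d_B = V + 11.7664·d_B = (14.0417,-3.9815)
sweep = 180° − θ = 109.8991°

center=(6.6811,-0.2457) T_A=(7.6886,7.9470) T_B=(14.0417,-3.9815) sweep=109.8991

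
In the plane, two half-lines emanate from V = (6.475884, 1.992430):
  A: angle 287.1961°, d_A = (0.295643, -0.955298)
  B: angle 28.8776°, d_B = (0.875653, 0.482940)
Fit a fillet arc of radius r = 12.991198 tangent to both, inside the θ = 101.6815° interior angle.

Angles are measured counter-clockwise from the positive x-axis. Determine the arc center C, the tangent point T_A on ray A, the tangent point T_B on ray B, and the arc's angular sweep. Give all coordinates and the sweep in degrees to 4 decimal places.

bisector direction at 338.0369° = (0.927425,-0.374010)
center distance |VC| = r/sin(θ/2) = 12.991198/sin(50.8407°) = 16.754323
C = V + |VC|·bis = (22.0143,-4.2739)
T_A = V + ((C−V)·d_A)·d_A = V + 10.5800·d_A = (9.6038,-8.1146)
T_B = V + ((C−V)·d_B)·d_B = V + 10.5800·d_B = (15.7403,7.1019)
sweep = 180° − θ = 78.3185°

center=(22.0143,-4.2739) T_A=(9.6038,-8.1146) T_B=(15.7403,7.1019) sweep=78.3185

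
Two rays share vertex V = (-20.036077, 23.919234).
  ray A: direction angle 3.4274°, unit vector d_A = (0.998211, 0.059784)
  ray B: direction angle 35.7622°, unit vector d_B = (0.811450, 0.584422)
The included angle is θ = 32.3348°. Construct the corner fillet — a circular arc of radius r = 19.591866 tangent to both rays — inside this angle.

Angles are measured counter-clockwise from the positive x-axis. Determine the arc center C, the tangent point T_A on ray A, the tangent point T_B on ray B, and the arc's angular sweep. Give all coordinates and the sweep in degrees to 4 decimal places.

center=(46.2509,47.5162) T_A=(47.4222,27.9594) T_B=(34.8010,63.4140) sweep=147.6652

bisector direction at 19.5948° = (0.942088,0.335366)
center distance |VC| = r/sin(θ/2) = 19.591866/sin(16.1674°) = 70.361791
C = V + |VC|·bis = (46.2509,47.5162)
T_A = V + ((C−V)·d_A)·d_A = V + 67.5791·d_A = (47.4222,27.9594)
T_B = V + ((C−V)·d_B)·d_B = V + 67.5791·d_B = (34.8010,63.4140)
sweep = 180° − θ = 147.6652°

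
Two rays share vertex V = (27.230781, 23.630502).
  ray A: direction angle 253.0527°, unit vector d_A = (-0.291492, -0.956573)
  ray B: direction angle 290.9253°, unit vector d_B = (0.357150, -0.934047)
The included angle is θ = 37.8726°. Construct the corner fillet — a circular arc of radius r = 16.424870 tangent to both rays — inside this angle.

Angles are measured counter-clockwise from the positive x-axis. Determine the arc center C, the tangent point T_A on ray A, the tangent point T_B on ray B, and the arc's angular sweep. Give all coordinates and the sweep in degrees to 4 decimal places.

center=(28.9874,-26.9523) T_A=(13.2759,-22.1646) T_B=(44.3290,-21.0862) sweep=142.1274

bisector direction at 271.9890° = (0.034708,-0.999398)
center distance |VC| = r/sin(θ/2) = 16.424870/sin(18.9363°) = 50.613320
C = V + |VC|·bis = (28.9874,-26.9523)
T_A = V + ((C−V)·d_A)·d_A = V + 47.8741·d_A = (13.2759,-22.1646)
T_B = V + ((C−V)·d_B)·d_B = V + 47.8741·d_B = (44.3290,-21.0862)
sweep = 180° − θ = 142.1274°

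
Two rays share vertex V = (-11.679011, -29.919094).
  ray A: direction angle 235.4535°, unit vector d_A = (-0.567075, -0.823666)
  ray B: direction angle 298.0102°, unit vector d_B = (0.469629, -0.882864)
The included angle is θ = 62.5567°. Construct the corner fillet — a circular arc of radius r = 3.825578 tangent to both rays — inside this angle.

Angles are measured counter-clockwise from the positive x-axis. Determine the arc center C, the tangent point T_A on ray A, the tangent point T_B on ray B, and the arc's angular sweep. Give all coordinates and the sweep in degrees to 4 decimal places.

bisector direction at 266.7319° = (-0.057009,-0.998374)
center distance |VC| = r/sin(θ/2) = 3.825578/sin(31.2783°) = 7.368270
C = V + |VC|·bis = (-12.0991,-37.2754)
T_A = V + ((C−V)·d_A)·d_A = V + 6.2973·d_A = (-15.2501,-35.1060)
T_B = V + ((C−V)·d_B)·d_B = V + 6.2973·d_B = (-8.7216,-35.4788)
sweep = 180° − θ = 117.4433°

center=(-12.0991,-37.2754) T_A=(-15.2501,-35.1060) T_B=(-8.7216,-35.4788) sweep=117.4433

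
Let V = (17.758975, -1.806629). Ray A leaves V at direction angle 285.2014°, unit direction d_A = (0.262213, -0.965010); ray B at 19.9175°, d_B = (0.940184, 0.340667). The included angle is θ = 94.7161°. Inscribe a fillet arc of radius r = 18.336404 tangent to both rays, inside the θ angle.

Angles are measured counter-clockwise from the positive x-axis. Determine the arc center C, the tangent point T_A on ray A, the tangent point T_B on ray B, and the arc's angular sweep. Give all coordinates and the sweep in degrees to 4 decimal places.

center=(39.8815,-13.2937) T_A=(22.1867,-18.1018) T_B=(33.6349,3.9459) sweep=85.2839

bisector direction at 332.5594° = (0.887489,-0.460828)
center distance |VC| = r/sin(θ/2) = 18.336404/sin(47.3580°) = 24.927096
C = V + |VC|·bis = (39.8815,-13.2937)
T_A = V + ((C−V)·d_A)·d_A = V + 16.8860·d_A = (22.1867,-18.1018)
T_B = V + ((C−V)·d_B)·d_B = V + 16.8860·d_B = (33.6349,3.9459)
sweep = 180° − θ = 85.2839°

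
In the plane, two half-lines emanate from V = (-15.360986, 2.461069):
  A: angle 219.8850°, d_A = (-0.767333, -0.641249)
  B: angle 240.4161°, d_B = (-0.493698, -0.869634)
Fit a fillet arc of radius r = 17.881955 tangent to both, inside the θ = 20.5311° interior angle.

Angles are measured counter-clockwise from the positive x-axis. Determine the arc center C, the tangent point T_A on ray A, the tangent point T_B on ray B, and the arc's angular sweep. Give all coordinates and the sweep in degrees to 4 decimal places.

bisector direction at 230.1505° = (-0.640773,-0.767731)
center distance |VC| = r/sin(θ/2) = 17.881955/sin(10.2655°) = 100.341699
C = V + |VC|·bis = (-79.6572,-74.5743)
T_A = V + ((C−V)·d_A)·d_A = V + 98.7355·d_A = (-91.1240,-60.8529)
T_B = V + ((C−V)·d_B)·d_B = V + 98.7355·d_B = (-64.1064,-83.4026)
sweep = 180° − θ = 159.4689°

center=(-79.6572,-74.5743) T_A=(-91.1240,-60.8529) T_B=(-64.1064,-83.4026) sweep=159.4689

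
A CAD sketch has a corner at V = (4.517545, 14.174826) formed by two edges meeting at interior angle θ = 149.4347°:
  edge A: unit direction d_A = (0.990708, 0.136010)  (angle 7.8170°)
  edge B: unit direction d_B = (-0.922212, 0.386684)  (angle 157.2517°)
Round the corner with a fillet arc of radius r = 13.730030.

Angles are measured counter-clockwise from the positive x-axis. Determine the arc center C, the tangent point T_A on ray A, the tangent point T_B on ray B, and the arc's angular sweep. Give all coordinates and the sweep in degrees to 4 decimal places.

bisector direction at 82.5344° = (0.129932,0.991523)
center distance |VC| = r/sin(θ/2) = 13.730030/sin(74.7173°) = 14.233360
C = V + |VC|·bis = (6.3669,28.2875)
T_A = V + ((C−V)·d_A)·d_A = V + 3.7516·d_A = (8.2343,14.6851)
T_B = V + ((C−V)·d_B)·d_B = V + 3.7516·d_B = (1.0577,15.6255)
sweep = 180° − θ = 30.5653°

center=(6.3669,28.2875) T_A=(8.2343,14.6851) T_B=(1.0577,15.6255) sweep=30.5653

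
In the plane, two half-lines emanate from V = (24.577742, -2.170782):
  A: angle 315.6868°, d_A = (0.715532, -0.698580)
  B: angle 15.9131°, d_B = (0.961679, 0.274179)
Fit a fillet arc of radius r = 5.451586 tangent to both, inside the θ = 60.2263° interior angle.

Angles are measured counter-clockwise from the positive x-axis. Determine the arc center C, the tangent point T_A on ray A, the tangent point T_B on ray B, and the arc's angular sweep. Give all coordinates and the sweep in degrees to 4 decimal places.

bisector direction at 345.8000° = (0.969445,-0.245308)
center distance |VC| = r/sin(θ/2) = 5.451586/sin(30.1132°) = 10.866026
C = V + |VC|·bis = (35.1118,-4.8363)
T_A = V + ((C−V)·d_A)·d_A = V + 9.3995·d_A = (31.3034,-8.7371)
T_B = V + ((C−V)·d_B)·d_B = V + 9.3995·d_B = (33.6170,0.4064)
sweep = 180° − θ = 119.7737°

center=(35.1118,-4.8363) T_A=(31.3034,-8.7371) T_B=(33.6170,0.4064) sweep=119.7737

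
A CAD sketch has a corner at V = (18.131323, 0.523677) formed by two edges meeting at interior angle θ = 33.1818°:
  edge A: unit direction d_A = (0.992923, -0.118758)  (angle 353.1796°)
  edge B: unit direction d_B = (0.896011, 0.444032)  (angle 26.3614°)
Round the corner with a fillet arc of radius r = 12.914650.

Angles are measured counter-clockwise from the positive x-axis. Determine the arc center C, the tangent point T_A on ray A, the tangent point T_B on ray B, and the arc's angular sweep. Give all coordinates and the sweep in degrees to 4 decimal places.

center=(62.7048,8.1992) T_A=(61.1710,-4.6240) T_B=(56.9702,19.7709) sweep=146.8182

bisector direction at 9.7705° = (0.985495,0.169702)
center distance |VC| = r/sin(θ/2) = 12.914650/sin(16.5909°) = 45.229473
C = V + |VC|·bis = (62.7048,8.1992)
T_A = V + ((C−V)·d_A)·d_A = V + 43.3465·d_A = (61.1710,-4.6240)
T_B = V + ((C−V)·d_B)·d_B = V + 43.3465·d_B = (56.9702,19.7709)
sweep = 180° − θ = 146.8182°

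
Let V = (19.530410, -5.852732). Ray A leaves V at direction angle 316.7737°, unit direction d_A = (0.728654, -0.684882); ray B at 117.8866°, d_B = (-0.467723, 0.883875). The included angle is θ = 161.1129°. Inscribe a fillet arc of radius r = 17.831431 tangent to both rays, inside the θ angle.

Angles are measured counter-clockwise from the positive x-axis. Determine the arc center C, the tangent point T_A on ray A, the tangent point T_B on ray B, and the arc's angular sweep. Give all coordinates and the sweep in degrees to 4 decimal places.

center=(33.9039,5.1089) T_A=(21.6915,-7.8840) T_B=(18.1432,-3.2312) sweep=18.8871

bisector direction at 37.3302° = (0.795154,0.606407)
center distance |VC| = r/sin(θ/2) = 17.831431/sin(80.5564°) = 18.076407
C = V + |VC|·bis = (33.9039,5.1089)
T_A = V + ((C−V)·d_A)·d_A = V + 2.9659·d_A = (21.6915,-7.8840)
T_B = V + ((C−V)·d_B)·d_B = V + 2.9659·d_B = (18.1432,-3.2312)
sweep = 180° − θ = 18.8871°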